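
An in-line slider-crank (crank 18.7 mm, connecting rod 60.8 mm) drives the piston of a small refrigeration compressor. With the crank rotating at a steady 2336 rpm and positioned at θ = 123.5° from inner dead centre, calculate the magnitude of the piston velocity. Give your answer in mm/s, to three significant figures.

ω = 2π·2336/60 = 244.6 rad/s
For an in-line slider-crank, x = r cosθ + √(L² − r² sin²θ), so v = −rω sinθ·[1 + r cosθ/√(L² − r² sin²θ)].
With r = 0.0187 m, L = 0.0608 m, θ = 123.5°: √(L² − r² sin²θ) = 0.058766 m.
v = −0.0187·244.6·0.83389·[1 + 0.0187·-0.55194/0.058766] = -3.1446 m/s.
|v| = 3.1446 m/s = 3144.6 mm/s.

3140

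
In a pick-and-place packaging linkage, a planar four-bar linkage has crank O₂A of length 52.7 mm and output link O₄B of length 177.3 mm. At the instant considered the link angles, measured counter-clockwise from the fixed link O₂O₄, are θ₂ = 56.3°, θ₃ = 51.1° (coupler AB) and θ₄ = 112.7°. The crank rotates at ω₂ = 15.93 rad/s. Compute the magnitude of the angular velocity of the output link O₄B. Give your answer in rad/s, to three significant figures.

0.488

ω₂ = 15.93 rad/s
Differentiating the loop-closure r₂e^{iθ₂}+r₃e^{iθ₃}=r₁+r₄e^{iθ₄} gives r₂ω₂e^{iθ₂}+r₃ω₃e^{iθ₃}=r₄ω₄e^{iθ₄}.
Eliminating the other unknown: ω₄ = r₂ω₂ sin(θ₂−θ₃) / [r₄ sin(θ₄−θ₃)].
Numerator sine = +0.09063; denominator sine = +0.87965.
Result = 0.0527·15.93·(+0.09063) / (0.1773·(+0.87965)) = +0.48786 rad/s; magnitude 0.48786 rad/s.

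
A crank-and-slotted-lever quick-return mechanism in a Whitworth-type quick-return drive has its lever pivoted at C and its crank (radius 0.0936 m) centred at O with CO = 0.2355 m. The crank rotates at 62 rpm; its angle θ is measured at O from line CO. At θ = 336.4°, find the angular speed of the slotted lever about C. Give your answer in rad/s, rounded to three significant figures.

ω = 6.493 rad/s (from 62 rpm).
Crank pin A relative to C: A = (d + r cosθ, r sinθ); lever angle φ = atan2(r sinθ, d + r cosθ).
Differentiating tanφ: φ̇ = rω(d cosθ + r)/(d² + r² + 2dr cosθ).
d² + r² + 2dr cosθ = |CA|² = 0.10462 m²;  d cosθ + r = +0.3094 m.
|ω_lever| = |0.0936·6.493·+0.3094| / 0.10462 = 1.7972 rad/s.

1.80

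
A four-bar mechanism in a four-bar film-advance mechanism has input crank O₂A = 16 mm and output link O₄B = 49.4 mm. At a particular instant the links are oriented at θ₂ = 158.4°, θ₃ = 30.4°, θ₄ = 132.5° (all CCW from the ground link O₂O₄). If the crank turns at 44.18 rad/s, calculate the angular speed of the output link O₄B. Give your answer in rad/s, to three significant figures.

ω₂ = 44.18 rad/s
Differentiating the loop-closure r₂e^{iθ₂}+r₃e^{iθ₃}=r₁+r₄e^{iθ₄} gives r₂ω₂e^{iθ₂}+r₃ω₃e^{iθ₃}=r₄ω₄e^{iθ₄}.
Eliminating the other unknown: ω₄ = r₂ω₂ sin(θ₂−θ₃) / [r₄ sin(θ₄−θ₃)].
Numerator sine = +0.78801; denominator sine = +0.97778.
Result = 0.016·44.18·(+0.78801) / (0.0494·(+0.97778)) = +11.532 rad/s; magnitude 11.532 rad/s.

11.5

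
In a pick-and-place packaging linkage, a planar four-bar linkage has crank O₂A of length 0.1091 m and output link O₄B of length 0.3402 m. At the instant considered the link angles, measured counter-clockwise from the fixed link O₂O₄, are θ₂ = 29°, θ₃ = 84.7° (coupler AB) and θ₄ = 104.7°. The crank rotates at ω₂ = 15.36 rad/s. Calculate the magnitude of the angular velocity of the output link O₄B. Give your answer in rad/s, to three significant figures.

11.9

ω₂ = 15.36 rad/s
Differentiating the loop-closure r₂e^{iθ₂}+r₃e^{iθ₃}=r₁+r₄e^{iθ₄} gives r₂ω₂e^{iθ₂}+r₃ω₃e^{iθ₃}=r₄ω₄e^{iθ₄}.
Eliminating the other unknown: ω₄ = r₂ω₂ sin(θ₂−θ₃) / [r₄ sin(θ₄−θ₃)].
Numerator sine = -0.82610; denominator sine = +0.34202.
Result = 0.1091·15.36·(-0.82610) / (0.3402·(+0.34202)) = -11.898 rad/s; magnitude 11.898 rad/s.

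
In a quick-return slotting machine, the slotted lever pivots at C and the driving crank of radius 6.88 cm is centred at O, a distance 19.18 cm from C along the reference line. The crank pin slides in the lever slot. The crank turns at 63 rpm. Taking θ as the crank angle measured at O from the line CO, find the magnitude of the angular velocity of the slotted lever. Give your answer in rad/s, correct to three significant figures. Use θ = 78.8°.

1.03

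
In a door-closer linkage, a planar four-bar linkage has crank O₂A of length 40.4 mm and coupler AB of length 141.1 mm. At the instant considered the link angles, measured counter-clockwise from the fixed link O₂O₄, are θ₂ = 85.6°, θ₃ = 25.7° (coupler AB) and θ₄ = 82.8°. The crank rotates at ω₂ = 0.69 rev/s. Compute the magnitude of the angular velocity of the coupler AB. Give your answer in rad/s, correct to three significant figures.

0.0722

ω₂ = 4.335 rad/s (from 0.69 rev/s).
Differentiating the loop-closure r₂e^{iθ₂}+r₃e^{iθ₃}=r₁+r₄e^{iθ₄} gives r₂ω₂e^{iθ₂}+r₃ω₃e^{iθ₃}=r₄ω₄e^{iθ₄}.
Eliminating the other unknown: ω₃ = r₂ω₂ sin(θ₄−θ₂) / [r₃ sin(θ₃−θ₄)].
Numerator sine = -0.04885; denominator sine = -0.83962.
Result = 0.0404·4.335·(-0.04885) / (0.1411·(-0.83962)) = +0.072221 rad/s; magnitude 0.072221 rad/s.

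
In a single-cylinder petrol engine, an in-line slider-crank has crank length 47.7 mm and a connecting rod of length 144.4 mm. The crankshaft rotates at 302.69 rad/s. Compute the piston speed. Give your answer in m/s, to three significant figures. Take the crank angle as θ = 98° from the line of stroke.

13.6

ω = 302.7 rad/s
For an in-line slider-crank, x = r cosθ + √(L² − r² sin²θ), so v = −rω sinθ·[1 + r cosθ/√(L² − r² sin²θ)].
With r = 0.0477 m, L = 0.1444 m, θ = 98°: √(L² − r² sin²θ) = 0.13646 m.
v = −0.0477·302.7·0.99027·[1 + 0.0477·-0.13917/0.13646] = -13.602 m/s.
|v| = 13.602 m/s.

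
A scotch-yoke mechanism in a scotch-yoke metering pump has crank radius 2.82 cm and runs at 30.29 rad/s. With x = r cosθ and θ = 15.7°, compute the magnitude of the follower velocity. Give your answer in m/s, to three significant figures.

ω = 30.29 rad/s
x = r cosθ ⇒ ẋ = −rω sinθ.
|v| = rω|sinθ| = 0.0282·30.29·|sin 15.7°| = 0.23114 m/s.

0.231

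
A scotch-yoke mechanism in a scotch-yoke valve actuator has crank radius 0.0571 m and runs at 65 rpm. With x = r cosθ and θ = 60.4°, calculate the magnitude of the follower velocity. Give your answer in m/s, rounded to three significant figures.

ω = 6.807 rad/s (from 65 rpm).
x = r cosθ ⇒ ẋ = −rω sinθ.
|v| = rω|sinθ| = 0.0571·6.807·|sin 60.4°| = 0.33794 m/s.

0.338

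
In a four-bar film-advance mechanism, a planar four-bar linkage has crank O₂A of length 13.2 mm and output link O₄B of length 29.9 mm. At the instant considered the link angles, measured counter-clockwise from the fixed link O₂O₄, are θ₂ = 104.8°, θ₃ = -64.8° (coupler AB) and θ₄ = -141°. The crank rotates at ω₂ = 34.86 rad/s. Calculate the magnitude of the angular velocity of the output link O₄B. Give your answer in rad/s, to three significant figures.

2.86

ω₂ = 34.86 rad/s
Differentiating the loop-closure r₂e^{iθ₂}+r₃e^{iθ₃}=r₁+r₄e^{iθ₄} gives r₂ω₂e^{iθ₂}+r₃ω₃e^{iθ₃}=r₄ω₄e^{iθ₄}.
Eliminating the other unknown: ω₄ = r₂ω₂ sin(θ₂−θ₃) / [r₄ sin(θ₄−θ₃)].
Numerator sine = +0.18052; denominator sine = -0.97113.
Result = 0.0132·34.86·(+0.18052) / (0.0299·(-0.97113)) = -2.8607 rad/s; magnitude 2.8607 rad/s.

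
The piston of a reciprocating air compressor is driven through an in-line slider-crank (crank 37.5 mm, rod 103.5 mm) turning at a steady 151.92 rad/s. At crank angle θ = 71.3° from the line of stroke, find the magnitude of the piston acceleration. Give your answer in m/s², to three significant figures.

ω = 151.9 rad/s
x(θ) = r cosθ + √(L² − r² sin²θ); with ω constant, a = ω²·d²x/dθ².
d²x/dθ² = −r cosθ − r²(cos2θ)/√u − r⁴ sin²2θ/(4u^{3/2}),  u = L² − r² sin²θ = 0.00945055 m².
Substituting r = 0.0375 m, L = 0.1035 m, θ = 71.3°: d²x/dθ² = -0.00072988 m.
a = ω²·d²x/dθ² = (151.9)²·(-0.00072988) = -16.846 m/s²;  |a| = 16.846 m/s².

16.8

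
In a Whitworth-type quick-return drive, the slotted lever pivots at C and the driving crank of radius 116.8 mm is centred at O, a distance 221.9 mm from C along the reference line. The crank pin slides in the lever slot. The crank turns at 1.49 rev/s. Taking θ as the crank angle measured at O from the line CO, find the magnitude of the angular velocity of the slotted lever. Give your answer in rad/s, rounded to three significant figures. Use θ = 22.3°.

ω = 9.362 rad/s (from 1.49 rev/s).
Crank pin A relative to C: A = (d + r cosθ, r sinθ); lever angle φ = atan2(r sinθ, d + r cosθ).
Differentiating tanφ: φ̇ = rω(d cosθ + r)/(d² + r² + 2dr cosθ).
d² + r² + 2dr cosθ = |CA|² = 0.110841 m²;  d cosθ + r = +0.3221 m.
|ω_lever| = |0.1168·9.362·+0.3221| / 0.110841 = 3.1776 rad/s.

3.18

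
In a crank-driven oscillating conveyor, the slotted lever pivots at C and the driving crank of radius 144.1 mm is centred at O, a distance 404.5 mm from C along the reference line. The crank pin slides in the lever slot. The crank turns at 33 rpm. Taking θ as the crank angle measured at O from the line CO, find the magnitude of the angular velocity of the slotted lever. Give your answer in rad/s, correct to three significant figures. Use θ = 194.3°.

ω = 3.456 rad/s (from 33 rpm).
Crank pin A relative to C: A = (d + r cosθ, r sinθ); lever angle φ = atan2(r sinθ, d + r cosθ).
Differentiating tanφ: φ̇ = rω(d cosθ + r)/(d² + r² + 2dr cosθ).
d² + r² + 2dr cosθ = |CA|² = 0.0714202 m²;  d cosθ + r = -0.24787 m.
|ω_lever| = |0.1441·3.456·-0.24787| / 0.0714202 = 1.7282 rad/s.

1.73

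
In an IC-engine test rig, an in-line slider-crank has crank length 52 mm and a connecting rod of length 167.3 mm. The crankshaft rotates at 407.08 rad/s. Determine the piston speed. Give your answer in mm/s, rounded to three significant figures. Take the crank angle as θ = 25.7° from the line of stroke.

ω = 407.1 rad/s
For an in-line slider-crank, x = r cosθ + √(L² − r² sin²θ), so v = −rω sinθ·[1 + r cosθ/√(L² − r² sin²θ)].
With r = 0.052 m, L = 0.1673 m, θ = 25.7°: √(L² − r² sin²θ) = 0.16577 m.
v = −0.052·407.1·0.43366·[1 + 0.052·0.90108/0.16577] = -11.774 m/s.
|v| = 11.774 m/s = 11774 mm/s.

11800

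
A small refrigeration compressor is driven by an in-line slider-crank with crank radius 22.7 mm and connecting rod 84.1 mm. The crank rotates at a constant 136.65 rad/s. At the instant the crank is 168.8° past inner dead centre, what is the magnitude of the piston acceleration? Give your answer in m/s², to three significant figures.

ω = 136.7 rad/s
x(θ) = r cosθ + √(L² − r² sin²θ); with ω constant, a = ω²·d²x/dθ².
d²x/dθ² = −r cosθ − r²(cos2θ)/√u − r⁴ sin²2θ/(4u^{3/2}),  u = L² − r² sin²θ = 0.00705337 m².
Substituting r = 0.0227 m, L = 0.0841 m, θ = 168.8°: d²x/dθ² = +0.016579 m.
a = ω²·d²x/dθ² = (136.7)²·(+0.016579) = +309.58 m/s²;  |a| = 309.58 m/s².

310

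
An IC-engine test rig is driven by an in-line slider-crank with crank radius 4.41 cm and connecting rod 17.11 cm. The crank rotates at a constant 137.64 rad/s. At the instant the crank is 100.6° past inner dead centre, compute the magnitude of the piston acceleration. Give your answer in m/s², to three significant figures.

361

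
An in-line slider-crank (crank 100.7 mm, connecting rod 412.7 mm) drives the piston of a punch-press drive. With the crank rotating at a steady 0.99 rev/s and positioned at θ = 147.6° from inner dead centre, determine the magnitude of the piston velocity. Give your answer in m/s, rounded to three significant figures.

0.266

ω = 2π·0.99 = 6.22 rad/s
For an in-line slider-crank, x = r cosθ + √(L² − r² sin²θ), so v = −rω sinθ·[1 + r cosθ/√(L² − r² sin²θ)].
With r = 0.1007 m, L = 0.4127 m, θ = 147.6°: √(L² − r² sin²θ) = 0.40916 m.
v = −0.1007·6.22·0.53583·[1 + 0.1007·-0.84433/0.40916] = -0.26589 m/s.
|v| = 0.26589 m/s.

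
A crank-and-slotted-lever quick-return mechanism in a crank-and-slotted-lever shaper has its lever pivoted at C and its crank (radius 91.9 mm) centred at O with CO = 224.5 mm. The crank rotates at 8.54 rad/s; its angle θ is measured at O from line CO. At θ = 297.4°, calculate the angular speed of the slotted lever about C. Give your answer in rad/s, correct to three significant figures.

1.97

ω = 8.54 rad/s
Crank pin A relative to C: A = (d + r cosθ, r sinθ); lever angle φ = atan2(r sinθ, d + r cosθ).
Differentiating tanφ: φ̇ = rω(d cosθ + r)/(d² + r² + 2dr cosθ).
d² + r² + 2dr cosθ = |CA|² = 0.0778351 m²;  d cosθ + r = +0.19521 m.
|ω_lever| = |0.0919·8.54·+0.19521| / 0.0778351 = 1.9684 rad/s.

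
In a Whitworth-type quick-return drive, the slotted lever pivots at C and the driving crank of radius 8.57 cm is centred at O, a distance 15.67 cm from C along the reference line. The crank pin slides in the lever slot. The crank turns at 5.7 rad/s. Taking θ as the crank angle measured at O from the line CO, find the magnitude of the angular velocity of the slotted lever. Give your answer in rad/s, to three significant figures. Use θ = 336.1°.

1.98

ω = 5.7 rad/s
Crank pin A relative to C: A = (d + r cosθ, r sinθ); lever angle φ = atan2(r sinθ, d + r cosθ).
Differentiating tanφ: φ̇ = rω(d cosθ + r)/(d² + r² + 2dr cosθ).
d² + r² + 2dr cosθ = |CA|² = 0.0564548 m²;  d cosθ + r = +0.22896 m.
|ω_lever| = |0.0857·5.7·+0.22896| / 0.0564548 = 1.9812 rad/s.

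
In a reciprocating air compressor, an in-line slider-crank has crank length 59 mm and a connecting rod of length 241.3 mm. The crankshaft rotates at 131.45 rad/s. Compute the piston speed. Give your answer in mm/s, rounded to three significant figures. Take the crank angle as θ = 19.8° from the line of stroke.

3230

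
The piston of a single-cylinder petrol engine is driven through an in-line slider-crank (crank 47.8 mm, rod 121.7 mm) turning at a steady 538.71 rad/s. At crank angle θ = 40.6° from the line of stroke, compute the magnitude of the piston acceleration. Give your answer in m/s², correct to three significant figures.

ω = 538.7 rad/s
x(θ) = r cosθ + √(L² − r² sin²θ); with ω constant, a = ω²·d²x/dθ².
d²x/dθ² = −r cosθ − r²(cos2θ)/√u − r⁴ sin²2θ/(4u^{3/2}),  u = L² − r² sin²θ = 0.0138432 m².
Substituting r = 0.0478 m, L = 0.1217 m, θ = 40.6°: d²x/dθ² = -0.040047 m.
a = ω²·d²x/dθ² = (538.7)²·(-0.040047) = -11622 m/s²;  |a| = 11622 m/s².

11600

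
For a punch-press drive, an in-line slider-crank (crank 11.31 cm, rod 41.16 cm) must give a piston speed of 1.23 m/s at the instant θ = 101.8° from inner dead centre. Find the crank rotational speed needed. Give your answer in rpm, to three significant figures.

For an in-line slider-crank, |v_piston| = rω|sinθ|·[1 + r cosθ/√(L² − r² sin²θ)].
With r = 0.1131 m, L = 0.4116 m, θ = 101.8°: the bracketed kinematic factor |dx/dθ| = 0.10425 m.
ω = v/|dx/dθ| = 1.23/0.10425 = 11.798 rad/s.
N = 60ω/(2π) = 112.67 rpm.

113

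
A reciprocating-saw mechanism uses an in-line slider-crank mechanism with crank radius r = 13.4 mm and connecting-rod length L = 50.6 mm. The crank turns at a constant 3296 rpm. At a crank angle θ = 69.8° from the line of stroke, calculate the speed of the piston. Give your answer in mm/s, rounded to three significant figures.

ω = 2π·3296/60 = 345.2 rad/s
For an in-line slider-crank, x = r cosθ + √(L² − r² sin²θ), so v = −rω sinθ·[1 + r cosθ/√(L² − r² sin²θ)].
With r = 0.0134 m, L = 0.0506 m, θ = 69.8°: √(L² − r² sin²θ) = 0.049012 m.
v = −0.0134·345.2·0.93849·[1 + 0.0134·0.34530/0.049012] = -4.7504 m/s.
|v| = 4.7504 m/s = 4750.4 mm/s.

4750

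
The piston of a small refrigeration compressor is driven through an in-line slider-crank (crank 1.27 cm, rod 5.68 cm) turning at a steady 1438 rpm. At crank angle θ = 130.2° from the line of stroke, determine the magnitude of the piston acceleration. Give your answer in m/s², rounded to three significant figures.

196

ω = 2π·1438/60 = 150.6 rad/s
x(θ) = r cosθ + √(L² − r² sin²θ); with ω constant, a = ω²·d²x/dθ².
d²x/dθ² = −r cosθ − r²(cos2θ)/√u − r⁴ sin²2θ/(4u^{3/2}),  u = L² − r² sin²θ = 0.00313215 m².
Substituting r = 0.0127 m, L = 0.0568 m, θ = 130.2°: d²x/dθ² = +0.0086419 m.
a = ω²·d²x/dθ² = (150.6)²·(+0.0086419) = +195.97 m/s²;  |a| = 195.97 m/s².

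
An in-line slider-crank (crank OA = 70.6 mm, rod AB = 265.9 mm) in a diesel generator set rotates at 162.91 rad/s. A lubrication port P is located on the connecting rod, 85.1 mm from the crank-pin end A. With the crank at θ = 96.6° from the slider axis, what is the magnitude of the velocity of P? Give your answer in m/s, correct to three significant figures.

ω = 162.9 rad/s.  Crank-pin speed |V_A| = rω = 11.501 m/s, perpendicular to OA.
Rod angle: sinφ = −(r/L) sinθ ⇒ φ = -15.293°; ω_rod = −rω cosθ/√(L²−r²sin²θ) = +5.1541 rad/s.
V_P = V_A + ω_rod × AP, with AP = 0.0851 m along the rod.
Components: V_Px = −rω sinθ − a·ω_rod·sinφ = -11.31 m/s;  V_Py = rω cosθ + a·ω_rod·cosφ = -0.89886 m/s.
|V_P| = √(V_Px² + V_Py²) = 11.345 m/s.

11.3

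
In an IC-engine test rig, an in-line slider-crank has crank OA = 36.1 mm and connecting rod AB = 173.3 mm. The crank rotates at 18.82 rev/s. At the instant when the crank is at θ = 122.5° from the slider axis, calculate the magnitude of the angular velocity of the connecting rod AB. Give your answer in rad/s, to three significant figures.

13.4

ω = 118.2 rad/s (converted from 18.82 rev/s).
The rod makes angle φ with the slider axis where L sinφ = r sinθ; differentiating, L cosφ·φ̇ = r ω cosθ.
L cosφ = √(L² − r² sin²θ) = 0.1706 m.
|ω_rod| = r ω |cosθ| / √(L² − r² sin²θ) = 0.0361·118.2·0.53730/0.1706 = 13.444 rad/s.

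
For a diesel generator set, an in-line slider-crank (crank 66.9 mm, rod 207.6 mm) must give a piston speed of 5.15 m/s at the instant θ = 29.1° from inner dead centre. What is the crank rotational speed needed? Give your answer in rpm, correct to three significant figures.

For an in-line slider-crank, |v_piston| = rω|sinθ|·[1 + r cosθ/√(L² − r² sin²θ)].
With r = 0.0669 m, L = 0.2076 m, θ = 29.1°: the bracketed kinematic factor |dx/dθ| = 0.041812 m.
ω = v/|dx/dθ| = 5.15/0.041812 = 123.17 rad/s.
N = 60ω/(2π) = 1176.2 rpm.

1180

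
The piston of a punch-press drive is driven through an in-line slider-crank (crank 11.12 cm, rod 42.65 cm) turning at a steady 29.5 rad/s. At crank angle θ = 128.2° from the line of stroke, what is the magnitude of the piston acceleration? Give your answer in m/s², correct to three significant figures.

65.5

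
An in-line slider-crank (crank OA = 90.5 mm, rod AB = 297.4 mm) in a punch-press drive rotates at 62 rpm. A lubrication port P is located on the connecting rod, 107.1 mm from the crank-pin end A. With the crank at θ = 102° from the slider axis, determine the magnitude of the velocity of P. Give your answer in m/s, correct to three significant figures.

ω = 6.493 rad/s.  Crank-pin speed |V_A| = rω = 0.58758 m/s, perpendicular to OA.
Rod angle: sinφ = −(r/L) sinθ ⇒ φ = -17.317°; ω_rod = −rω cosθ/√(L²−r²sin²θ) = +0.43028 rad/s.
V_P = V_A + ω_rod × AP, with AP = 0.1071 m along the rod.
Components: V_Px = −rω sinθ − a·ω_rod·sinφ = -0.56103 m/s;  V_Py = rω cosθ + a·ω_rod·cosφ = -0.078171 m/s.
|V_P| = √(V_Px² + V_Py²) = 0.56645 m/s.

0.566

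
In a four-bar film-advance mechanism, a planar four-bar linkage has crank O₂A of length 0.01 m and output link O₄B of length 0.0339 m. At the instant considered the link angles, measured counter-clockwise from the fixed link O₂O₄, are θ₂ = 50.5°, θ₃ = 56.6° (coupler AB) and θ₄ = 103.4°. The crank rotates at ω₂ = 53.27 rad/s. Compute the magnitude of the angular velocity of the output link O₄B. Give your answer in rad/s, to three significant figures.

2.29

ω₂ = 53.27 rad/s
Differentiating the loop-closure r₂e^{iθ₂}+r₃e^{iθ₃}=r₁+r₄e^{iθ₄} gives r₂ω₂e^{iθ₂}+r₃ω₃e^{iθ₃}=r₄ω₄e^{iθ₄}.
Eliminating the other unknown: ω₄ = r₂ω₂ sin(θ₂−θ₃) / [r₄ sin(θ₄−θ₃)].
Numerator sine = -0.10626; denominator sine = +0.72897.
Result = 0.01·53.27·(-0.10626) / (0.0339·(+0.72897)) = -2.2907 rad/s; magnitude 2.2907 rad/s.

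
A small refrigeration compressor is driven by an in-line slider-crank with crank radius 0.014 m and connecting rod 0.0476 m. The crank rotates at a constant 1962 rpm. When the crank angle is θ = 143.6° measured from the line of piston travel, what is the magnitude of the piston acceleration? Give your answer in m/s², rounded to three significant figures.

420

ω = 2π·1962/60 = 205.5 rad/s
x(θ) = r cosθ + √(L² − r² sin²θ); with ω constant, a = ω²·d²x/dθ².
d²x/dθ² = −r cosθ − r²(cos2θ)/√u − r⁴ sin²2θ/(4u^{3/2}),  u = L² − r² sin²θ = 0.00219674 m².
Substituting r = 0.014 m, L = 0.0476 m, θ = 143.6°: d²x/dθ² = +0.0099468 m.
a = ω²·d²x/dθ² = (205.5)²·(+0.0099468) = +419.89 m/s²;  |a| = 419.89 m/s².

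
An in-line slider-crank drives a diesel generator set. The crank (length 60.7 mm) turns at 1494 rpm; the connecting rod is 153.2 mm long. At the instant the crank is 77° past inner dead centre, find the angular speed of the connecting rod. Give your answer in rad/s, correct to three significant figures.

15.1

ω = 156.5 rad/s (converted from 1494 rpm).
The rod makes angle φ with the slider axis where L sinφ = r sinθ; differentiating, L cosφ·φ̇ = r ω cosθ.
L cosφ = √(L² − r² sin²θ) = 0.14132 m.
|ω_rod| = r ω |cosθ| / √(L² − r² sin²θ) = 0.0607·156.5·0.22495/0.14132 = 15.116 rad/s.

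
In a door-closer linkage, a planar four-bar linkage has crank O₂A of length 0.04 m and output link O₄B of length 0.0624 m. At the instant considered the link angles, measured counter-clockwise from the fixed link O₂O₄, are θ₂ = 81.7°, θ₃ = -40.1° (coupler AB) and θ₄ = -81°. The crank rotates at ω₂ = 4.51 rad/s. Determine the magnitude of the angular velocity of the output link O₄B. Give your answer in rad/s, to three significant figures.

3.75

ω₂ = 4.51 rad/s
Differentiating the loop-closure r₂e^{iθ₂}+r₃e^{iθ₃}=r₁+r₄e^{iθ₄} gives r₂ω₂e^{iθ₂}+r₃ω₃e^{iθ₃}=r₄ω₄e^{iθ₄}.
Eliminating the other unknown: ω₄ = r₂ω₂ sin(θ₂−θ₃) / [r₄ sin(θ₄−θ₃)].
Numerator sine = +0.84989; denominator sine = -0.65474.
Result = 0.04·4.51·(+0.84989) / (0.0624·(-0.65474)) = -3.7527 rad/s; magnitude 3.7527 rad/s.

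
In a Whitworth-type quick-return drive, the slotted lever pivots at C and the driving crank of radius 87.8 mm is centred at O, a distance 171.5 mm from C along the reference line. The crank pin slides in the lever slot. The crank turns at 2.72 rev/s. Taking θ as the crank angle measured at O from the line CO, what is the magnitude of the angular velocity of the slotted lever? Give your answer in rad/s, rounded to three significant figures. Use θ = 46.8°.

5.33

ω = 17.09 rad/s (from 2.72 rev/s).
Crank pin A relative to C: A = (d + r cosθ, r sinθ); lever angle φ = atan2(r sinθ, d + r cosθ).
Differentiating tanφ: φ̇ = rω(d cosθ + r)/(d² + r² + 2dr cosθ).
d² + r² + 2dr cosθ = |CA|² = 0.0577365 m²;  d cosθ + r = +0.2052 m.
|ω_lever| = |0.0878·17.09·+0.2052| / 0.0577365 = 5.333 rad/s.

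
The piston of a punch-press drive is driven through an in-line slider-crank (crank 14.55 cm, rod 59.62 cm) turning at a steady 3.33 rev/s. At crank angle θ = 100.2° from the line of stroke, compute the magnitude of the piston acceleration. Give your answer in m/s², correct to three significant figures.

26.3

ω = 2π·3.33 = 20.92 rad/s
x(θ) = r cosθ + √(L² − r² sin²θ); with ω constant, a = ω²·d²x/dθ².
d²x/dθ² = −r cosθ − r²(cos2θ)/√u − r⁴ sin²2θ/(4u^{3/2}),  u = L² − r² sin²θ = 0.334948 m².
Substituting r = 0.1455 m, L = 0.5962 m, θ = 100.2°: d²x/dθ² = +0.059981 m.
a = ω²·d²x/dθ² = (20.92)²·(+0.059981) = +26.258 m/s²;  |a| = 26.258 m/s².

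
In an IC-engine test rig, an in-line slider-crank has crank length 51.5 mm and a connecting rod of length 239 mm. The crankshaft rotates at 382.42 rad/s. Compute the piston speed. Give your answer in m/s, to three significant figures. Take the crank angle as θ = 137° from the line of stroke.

11.3

ω = 382.4 rad/s
For an in-line slider-crank, x = r cosθ + √(L² − r² sin²θ), so v = −rω sinθ·[1 + r cosθ/√(L² − r² sin²θ)].
With r = 0.0515 m, L = 0.239 m, θ = 137°: √(L² − r² sin²θ) = 0.23641 m.
v = −0.0515·382.4·0.68200·[1 + 0.0515·-0.73135/0.23641] = -11.292 m/s.
|v| = 11.292 m/s.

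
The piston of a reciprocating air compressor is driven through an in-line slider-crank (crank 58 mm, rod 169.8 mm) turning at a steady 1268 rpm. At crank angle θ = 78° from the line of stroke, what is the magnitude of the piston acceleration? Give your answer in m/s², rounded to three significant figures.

124

ω = 2π·1268/60 = 132.8 rad/s
x(θ) = r cosθ + √(L² − r² sin²θ); with ω constant, a = ω²·d²x/dθ².
d²x/dθ² = −r cosθ − r²(cos2θ)/√u − r⁴ sin²2θ/(4u^{3/2}),  u = L² − r² sin²θ = 0.0256135 m².
Substituting r = 0.058 m, L = 0.1698 m, θ = 78°: d²x/dθ² = +0.0070292 m.
a = ω²·d²x/dθ² = (132.8)²·(+0.0070292) = +123.94 m/s²;  |a| = 123.94 m/s².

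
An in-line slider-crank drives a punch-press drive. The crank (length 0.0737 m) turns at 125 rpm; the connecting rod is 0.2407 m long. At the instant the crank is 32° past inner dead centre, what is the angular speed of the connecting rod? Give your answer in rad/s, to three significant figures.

ω = 13.09 rad/s (converted from 125 rpm).
The rod makes angle φ with the slider axis where L sinφ = r sinθ; differentiating, L cosφ·φ̇ = r ω cosθ.
L cosφ = √(L² − r² sin²θ) = 0.23751 m.
|ω_rod| = r ω |cosθ| / √(L² − r² sin²θ) = 0.0737·13.09·0.84805/0.23751 = 3.4446 rad/s.

3.44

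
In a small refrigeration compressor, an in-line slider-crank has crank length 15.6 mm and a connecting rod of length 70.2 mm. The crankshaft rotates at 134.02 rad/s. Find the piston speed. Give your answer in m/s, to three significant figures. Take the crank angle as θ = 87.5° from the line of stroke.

2.11

ω = 134 rad/s
For an in-line slider-crank, x = r cosθ + √(L² − r² sin²θ), so v = −rω sinθ·[1 + r cosθ/√(L² − r² sin²θ)].
With r = 0.0156 m, L = 0.0702 m, θ = 87.5°: √(L² − r² sin²θ) = 0.068448 m.
v = −0.0156·134·0.99905·[1 + 0.0156·0.04362/0.068448] = -2.1095 m/s.
|v| = 2.1095 m/s.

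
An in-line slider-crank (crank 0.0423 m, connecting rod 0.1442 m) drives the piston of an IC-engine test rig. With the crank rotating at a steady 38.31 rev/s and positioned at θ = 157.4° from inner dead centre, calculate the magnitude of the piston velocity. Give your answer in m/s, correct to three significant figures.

ω = 2π·38.3 = 240.7 rad/s
For an in-line slider-crank, x = r cosθ + √(L² − r² sin²θ), so v = −rω sinθ·[1 + r cosθ/√(L² − r² sin²θ)].
With r = 0.0423 m, L = 0.1442 m, θ = 157.4°: √(L² − r² sin²θ) = 0.14328 m.
v = −0.0423·240.7·0.38430·[1 + 0.0423·-0.92321/0.14328] = -2.8464 m/s.
|v| = 2.8464 m/s.

2.85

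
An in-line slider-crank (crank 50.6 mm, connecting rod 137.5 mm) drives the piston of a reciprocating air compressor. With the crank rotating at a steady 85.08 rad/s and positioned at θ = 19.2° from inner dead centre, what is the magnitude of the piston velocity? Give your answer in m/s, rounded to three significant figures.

1.91

ω = 85.08 rad/s
For an in-line slider-crank, x = r cosθ + √(L² − r² sin²θ), so v = −rω sinθ·[1 + r cosθ/√(L² − r² sin²θ)].
With r = 0.0506 m, L = 0.1375 m, θ = 19.2°: √(L² − r² sin²θ) = 0.13649 m.
v = −0.0506·85.08·0.32887·[1 + 0.0506·0.94438/0.13649] = -1.9115 m/s.
|v| = 1.9115 m/s.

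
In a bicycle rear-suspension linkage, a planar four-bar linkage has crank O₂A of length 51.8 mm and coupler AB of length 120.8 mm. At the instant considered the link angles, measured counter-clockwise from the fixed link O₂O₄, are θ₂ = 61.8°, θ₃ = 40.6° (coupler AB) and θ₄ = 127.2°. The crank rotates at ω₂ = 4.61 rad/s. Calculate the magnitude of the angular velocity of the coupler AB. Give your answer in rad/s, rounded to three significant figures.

ω₂ = 4.61 rad/s
Differentiating the loop-closure r₂e^{iθ₂}+r₃e^{iθ₃}=r₁+r₄e^{iθ₄} gives r₂ω₂e^{iθ₂}+r₃ω₃e^{iθ₃}=r₄ω₄e^{iθ₄}.
Eliminating the other unknown: ω₃ = r₂ω₂ sin(θ₄−θ₂) / [r₃ sin(θ₃−θ₄)].
Numerator sine = +0.90924; denominator sine = -0.99824.
Result = 0.0518·4.61·(+0.90924) / (0.1208·(-0.99824)) = -1.8006 rad/s; magnitude 1.8006 rad/s.

1.80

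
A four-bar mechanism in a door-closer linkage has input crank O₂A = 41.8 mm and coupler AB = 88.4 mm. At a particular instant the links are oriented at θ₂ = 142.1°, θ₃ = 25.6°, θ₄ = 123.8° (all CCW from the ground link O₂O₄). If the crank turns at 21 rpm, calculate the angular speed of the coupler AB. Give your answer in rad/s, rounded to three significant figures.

0.330

ω₂ = 2.199 rad/s (from 21 rpm).
Differentiating the loop-closure r₂e^{iθ₂}+r₃e^{iθ₃}=r₁+r₄e^{iθ₄} gives r₂ω₂e^{iθ₂}+r₃ω₃e^{iθ₃}=r₄ω₄e^{iθ₄}.
Eliminating the other unknown: ω₃ = r₂ω₂ sin(θ₄−θ₂) / [r₃ sin(θ₃−θ₄)].
Numerator sine = -0.31399; denominator sine = -0.98978.
Result = 0.0418·2.199·(-0.31399) / (0.0884·(-0.98978)) = +0.32988 rad/s; magnitude 0.32988 rad/s.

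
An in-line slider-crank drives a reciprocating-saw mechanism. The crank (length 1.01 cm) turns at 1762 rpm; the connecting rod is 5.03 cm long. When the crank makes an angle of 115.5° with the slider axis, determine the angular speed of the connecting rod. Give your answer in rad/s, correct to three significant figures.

ω = 184.5 rad/s (converted from 1762 rpm).
The rod makes angle φ with the slider axis where L sinφ = r sinθ; differentiating, L cosφ·φ̇ = r ω cosθ.
L cosφ = √(L² − r² sin²θ) = 0.049467 m.
|ω_rod| = r ω |cosθ| / √(L² − r² sin²θ) = 0.0101·184.5·0.43051/0.049467 = 16.219 rad/s.

16.2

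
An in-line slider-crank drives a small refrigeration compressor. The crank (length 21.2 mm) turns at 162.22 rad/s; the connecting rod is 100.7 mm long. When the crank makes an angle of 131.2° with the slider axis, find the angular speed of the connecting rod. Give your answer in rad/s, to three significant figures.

22.8

ω = 162.2 rad/s
The rod makes angle φ with the slider axis where L sinφ = r sinθ; differentiating, L cosφ·φ̇ = r ω cosθ.
L cosφ = √(L² − r² sin²θ) = 0.099429 m.
|ω_rod| = r ω |cosθ| / √(L² − r² sin²θ) = 0.0212·162.2·0.65869/0.099429 = 22.783 rad/s.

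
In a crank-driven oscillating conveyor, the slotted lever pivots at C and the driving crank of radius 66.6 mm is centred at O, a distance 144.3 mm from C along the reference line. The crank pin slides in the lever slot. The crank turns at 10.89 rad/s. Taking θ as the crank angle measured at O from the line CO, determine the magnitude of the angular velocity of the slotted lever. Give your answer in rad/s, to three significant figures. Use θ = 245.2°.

0.256

ω = 10.89 rad/s
Crank pin A relative to C: A = (d + r cosθ, r sinθ); lever angle φ = atan2(r sinθ, d + r cosθ).
Differentiating tanφ: φ̇ = rω(d cosθ + r)/(d² + r² + 2dr cosθ).
d² + r² + 2dr cosθ = |CA|² = 0.0171959 m²;  d cosθ + r = +0.0060731 m.
|ω_lever| = |0.0666·10.89·+0.0060731| / 0.0171959 = 0.25615 rad/s.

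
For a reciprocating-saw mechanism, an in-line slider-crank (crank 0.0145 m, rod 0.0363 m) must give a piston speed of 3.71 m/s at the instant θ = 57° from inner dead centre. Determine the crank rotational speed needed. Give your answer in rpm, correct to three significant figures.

2370

For an in-line slider-crank, |v_piston| = rω|sinθ|·[1 + r cosθ/√(L² − r² sin²θ)].
With r = 0.0145 m, L = 0.0363 m, θ = 57°: the bracketed kinematic factor |dx/dθ| = 0.014969 m.
ω = v/|dx/dθ| = 3.71/0.014969 = 247.85 rad/s.
N = 60ω/(2π) = 2366.8 rpm.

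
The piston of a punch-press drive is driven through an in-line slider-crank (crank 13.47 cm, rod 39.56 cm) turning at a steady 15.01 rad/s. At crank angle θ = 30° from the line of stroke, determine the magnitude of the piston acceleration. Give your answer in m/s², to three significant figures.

31.8

ω = 15.01 rad/s
x(θ) = r cosθ + √(L² − r² sin²θ); with ω constant, a = ω²·d²x/dθ².
d²x/dθ² = −r cosθ − r²(cos2θ)/√u − r⁴ sin²2θ/(4u^{3/2}),  u = L² − r² sin²θ = 0.151963 m².
Substituting r = 0.1347 m, L = 0.3956 m, θ = 30°: d²x/dθ² = -0.14097 m.
a = ω²·d²x/dθ² = (15.01)²·(-0.14097) = -31.76 m/s²;  |a| = 31.76 m/s².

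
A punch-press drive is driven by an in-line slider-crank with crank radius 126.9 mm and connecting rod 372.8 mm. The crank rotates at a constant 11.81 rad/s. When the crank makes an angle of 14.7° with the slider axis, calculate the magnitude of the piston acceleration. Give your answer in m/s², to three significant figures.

ω = 11.81 rad/s
x(θ) = r cosθ + √(L² − r² sin²θ); with ω constant, a = ω²·d²x/dθ².
d²x/dθ² = −r cosθ − r²(cos2θ)/√u − r⁴ sin²2θ/(4u^{3/2}),  u = L² − r² sin²θ = 0.137943 m².
Substituting r = 0.1269 m, L = 0.3728 m, θ = 14.7°: d²x/dθ² = -0.16083 m.
a = ω²·d²x/dθ² = (11.81)²·(-0.16083) = -22.431 m/s²;  |a| = 22.431 m/s².

22.4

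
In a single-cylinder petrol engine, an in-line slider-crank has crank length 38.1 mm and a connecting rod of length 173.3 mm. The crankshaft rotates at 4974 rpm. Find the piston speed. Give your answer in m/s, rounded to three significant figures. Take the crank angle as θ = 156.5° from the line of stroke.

6.31

ω = 2π·4974/60 = 520.9 rad/s
For an in-line slider-crank, x = r cosθ + √(L² − r² sin²θ), so v = −rω sinθ·[1 + r cosθ/√(L² − r² sin²θ)].
With r = 0.0381 m, L = 0.1733 m, θ = 156.5°: √(L² − r² sin²θ) = 0.17263 m.
v = −0.0381·520.9·0.39875·[1 + 0.0381·-0.91706/0.17263] = -6.3117 m/s.
|v| = 6.3117 m/s.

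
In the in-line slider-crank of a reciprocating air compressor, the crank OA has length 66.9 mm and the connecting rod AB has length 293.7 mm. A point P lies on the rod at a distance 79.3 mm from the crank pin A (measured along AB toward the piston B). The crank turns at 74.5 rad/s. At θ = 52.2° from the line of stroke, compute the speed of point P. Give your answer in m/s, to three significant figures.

ω = 74.5 rad/s.  Crank-pin speed |V_A| = rω = 4.984 m/s, perpendicular to OA.
Rod angle: sinφ = −(r/L) sinθ ⇒ φ = -10.369°; ω_rod = −rω cosθ/√(L²−r²sin²θ) = -10.574 rad/s.
V_P = V_A + ω_rod × AP, with AP = 0.0793 m along the rod.
Components: V_Px = −rω sinθ − a·ω_rod·sinφ = -4.0891 m/s;  V_Py = rω cosθ + a·ω_rod·cosφ = +2.23 m/s.
|V_P| = √(V_Px² + V_Py²) = 4.6576 m/s.

4.66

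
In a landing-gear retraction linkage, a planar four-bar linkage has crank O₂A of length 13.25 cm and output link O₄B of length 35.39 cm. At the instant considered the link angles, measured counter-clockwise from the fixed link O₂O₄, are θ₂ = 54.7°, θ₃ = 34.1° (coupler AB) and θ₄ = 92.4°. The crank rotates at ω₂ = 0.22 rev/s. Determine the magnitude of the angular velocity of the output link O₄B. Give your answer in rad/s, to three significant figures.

ω₂ = 1.382 rad/s (from 0.22 rev/s).
Differentiating the loop-closure r₂e^{iθ₂}+r₃e^{iθ₃}=r₁+r₄e^{iθ₄} gives r₂ω₂e^{iθ₂}+r₃ω₃e^{iθ₃}=r₄ω₄e^{iθ₄}.
Eliminating the other unknown: ω₄ = r₂ω₂ sin(θ₂−θ₃) / [r₄ sin(θ₄−θ₃)].
Numerator sine = +0.35184; denominator sine = +0.85081.
Result = 0.1325·1.382·(+0.35184) / (0.3539·(+0.85081)) = +0.21402 rad/s; magnitude 0.21402 rad/s.

0.214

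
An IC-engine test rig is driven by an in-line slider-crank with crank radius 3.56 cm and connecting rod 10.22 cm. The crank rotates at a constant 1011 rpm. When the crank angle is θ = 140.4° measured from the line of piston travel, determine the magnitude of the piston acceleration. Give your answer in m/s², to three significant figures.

ω = 2π·1011/60 = 105.9 rad/s
x(θ) = r cosθ + √(L² − r² sin²θ); with ω constant, a = ω²·d²x/dθ².
d²x/dθ² = −r cosθ − r²(cos2θ)/√u − r⁴ sin²2θ/(4u^{3/2}),  u = L² − r² sin²θ = 0.0099299 m².
Substituting r = 0.0356 m, L = 0.1022 m, θ = 140.4°: d²x/dθ² = +0.024656 m.
a = ω²·d²x/dθ² = (105.9)²·(+0.024656) = +276.36 m/s²;  |a| = 276.36 m/s².

276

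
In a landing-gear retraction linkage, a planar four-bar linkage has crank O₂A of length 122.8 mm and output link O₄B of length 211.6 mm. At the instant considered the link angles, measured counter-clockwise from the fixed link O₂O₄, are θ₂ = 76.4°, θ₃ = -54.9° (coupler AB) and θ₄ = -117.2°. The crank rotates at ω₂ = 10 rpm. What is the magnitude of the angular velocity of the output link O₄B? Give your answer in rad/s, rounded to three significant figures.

0.516

ω₂ = 1.047 rad/s (from 10 rpm).
Differentiating the loop-closure r₂e^{iθ₂}+r₃e^{iθ₃}=r₁+r₄e^{iθ₄} gives r₂ω₂e^{iθ₂}+r₃ω₃e^{iθ₃}=r₄ω₄e^{iθ₄}.
Eliminating the other unknown: ω₄ = r₂ω₂ sin(θ₂−θ₃) / [r₄ sin(θ₄−θ₃)].
Numerator sine = +0.75126; denominator sine = -0.88539.
Result = 0.1228·1.047·(+0.75126) / (0.2116·(-0.88539)) = -0.51566 rad/s; magnitude 0.51566 rad/s.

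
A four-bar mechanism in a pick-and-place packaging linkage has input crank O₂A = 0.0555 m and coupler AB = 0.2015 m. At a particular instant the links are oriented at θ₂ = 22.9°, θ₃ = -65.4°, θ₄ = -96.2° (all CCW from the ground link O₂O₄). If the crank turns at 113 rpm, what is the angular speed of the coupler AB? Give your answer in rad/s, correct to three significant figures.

ω₂ = 11.83 rad/s (from 113 rpm).
Differentiating the loop-closure r₂e^{iθ₂}+r₃e^{iθ₃}=r₁+r₄e^{iθ₄} gives r₂ω₂e^{iθ₂}+r₃ω₃e^{iθ₃}=r₄ω₄e^{iθ₄}.
Eliminating the other unknown: ω₃ = r₂ω₂ sin(θ₄−θ₂) / [r₃ sin(θ₃−θ₄)].
Numerator sine = -0.87377; denominator sine = +0.51204.
Result = 0.0555·11.83·(-0.87377) / (0.2015·(+0.51204)) = -5.5618 rad/s; magnitude 5.5618 rad/s.

5.56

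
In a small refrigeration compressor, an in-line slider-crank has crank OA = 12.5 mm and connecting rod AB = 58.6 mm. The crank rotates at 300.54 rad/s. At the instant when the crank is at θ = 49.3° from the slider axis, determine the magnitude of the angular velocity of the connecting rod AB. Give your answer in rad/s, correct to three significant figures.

42.4

ω = 300.5 rad/s
The rod makes angle φ with the slider axis where L sinφ = r sinθ; differentiating, L cosφ·φ̇ = r ω cosθ.
L cosφ = √(L² − r² sin²θ) = 0.057829 m.
|ω_rod| = r ω |cosθ| / √(L² − r² sin²θ) = 0.0125·300.5·0.65210/0.057829 = 42.363 rad/s.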